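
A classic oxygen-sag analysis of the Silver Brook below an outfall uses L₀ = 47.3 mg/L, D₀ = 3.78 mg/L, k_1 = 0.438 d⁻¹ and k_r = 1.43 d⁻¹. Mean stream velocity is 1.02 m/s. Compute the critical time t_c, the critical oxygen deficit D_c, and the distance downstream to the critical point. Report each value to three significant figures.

t_c ≈ 0.991 d; D_c ≈ 9.38 mg/L; x_c ≈ 87.4 km

t_c = [1/(k_r−k_1)] ln[(k_r/k_1)(1 − D₀(k_r−k_1)/(k_1 L₀))]
= [1/(1.43−0.438)] ln[(1.43/0.438)(1 − 3.78×0.9920/(0.438×47.3))]
= (1/0.9920) ln[3.265 × 0.8190] = 1.008 × ln(2.674) = 1.008 × 0.9835 = 0.9915 d.
D_c = (k_1/k_r) L₀ e^(−k_1 t_c) = (0.438/1.43) × 47.3 × e^(−0.438×0.9915) = 0.3063 × 47.3 × 0.6477 = 9.384 mg/L.
x_c = v t_c = 1.02 m/s × 0.9915 d × 86400 s/d = 87380 m ≈ 87.4 km.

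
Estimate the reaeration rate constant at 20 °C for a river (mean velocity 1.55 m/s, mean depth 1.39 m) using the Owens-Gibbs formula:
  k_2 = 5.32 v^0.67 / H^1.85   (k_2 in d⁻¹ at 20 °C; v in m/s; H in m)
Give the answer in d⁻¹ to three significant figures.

k_2 ≈ 3.88 d⁻¹

k_2 = 5.32 × 1.55^0.67 / 1.39^1.85 = 5.32 × 1.341 / 1.839 = 3.880 d⁻¹.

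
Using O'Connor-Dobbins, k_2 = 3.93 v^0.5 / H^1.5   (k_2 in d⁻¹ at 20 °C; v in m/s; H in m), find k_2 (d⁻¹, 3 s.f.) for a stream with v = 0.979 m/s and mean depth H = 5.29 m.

k_2 = 3.93 × 0.979^0.5 / 5.29^1.5 = 3.93 × 0.9894 / 12.17 = 0.3196 d⁻¹.

k_2 ≈ 0.320 d⁻¹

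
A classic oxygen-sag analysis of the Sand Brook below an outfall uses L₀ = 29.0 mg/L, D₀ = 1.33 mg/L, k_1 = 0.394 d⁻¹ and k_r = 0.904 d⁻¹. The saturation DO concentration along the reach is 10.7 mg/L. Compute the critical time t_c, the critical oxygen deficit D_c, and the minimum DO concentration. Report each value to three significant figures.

t_c = [1/(k_r−k_1)] ln[(k_r/k_1)(1 − D₀(k_r−k_1)/(k_1 L₀))]
= [1/(0.904−0.394)] ln[(0.904/0.394)(1 − 1.33×0.5100/(0.394×29.0))]
= (1/0.5100) ln[2.294 × 0.9406] = 1.961 × ln(2.158) = 1.961 × 0.7693 = 1.508 d.
D_c = (k_1/k_r) L₀ e^(−k_1 t_c) = (0.394/0.904) × 29.0 × e^(−0.394×1.508) = 0.4358 × 29.0 × 0.5519 = 6.976 mg/L.
Minimum DO = C_s − D_c = 10.7 − 6.976 = 3.724 mg/L.

t_c ≈ 1.51 d; D_c ≈ 6.98 mg/L; min DO ≈ 3.72 mg/L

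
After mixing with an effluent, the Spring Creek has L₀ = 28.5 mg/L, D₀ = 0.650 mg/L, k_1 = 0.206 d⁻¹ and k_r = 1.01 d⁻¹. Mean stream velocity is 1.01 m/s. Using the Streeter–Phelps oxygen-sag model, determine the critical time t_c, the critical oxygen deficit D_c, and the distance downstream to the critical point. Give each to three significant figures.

t_c ≈ 1.86 d; D_c ≈ 3.96 mg/L; x_c ≈ 162 km

t_c = [1/(k_r−k_1)] ln[(k_r/k_1)(1 − D₀(k_r−k_1)/(k_1 L₀))]
= [1/(1.01−0.206)] ln[(1.01/0.206)(1 − 0.650×0.8040/(0.206×28.5))]
= (1/0.8040) ln[4.903 × 0.9110] = 1.244 × ln(4.466) = 1.244 × 1.497 = 1.861 d.
D_c = (k_1/k_r) L₀ e^(−k_1 t_c) = (0.206/1.01) × 28.5 × e^(−0.206×1.861) = 0.2040 × 28.5 × 0.6815 = 3.961 mg/L.
x_c = v t_c = 1.01 m/s × 1.861 d × 86400 s/d = 162400 m ≈ 162 km.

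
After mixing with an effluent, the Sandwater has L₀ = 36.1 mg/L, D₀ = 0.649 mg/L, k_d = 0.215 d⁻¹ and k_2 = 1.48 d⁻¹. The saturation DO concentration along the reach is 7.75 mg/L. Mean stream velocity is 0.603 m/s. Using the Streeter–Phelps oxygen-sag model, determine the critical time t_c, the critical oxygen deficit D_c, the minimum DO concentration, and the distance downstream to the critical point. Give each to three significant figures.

At the critical point dD/dt = 0, so k_d L₀ e^(−k_d t) = k_2 D. Substituting D(t) from the Streeter–Phelps equation and solving for t gives
t_c = ln[(k_2/k_d)(1 − D₀(k_2−k_d)/(k_d L₀))] / (k_2−k_d).
Here k_2−k_d = 1.265 d⁻¹ and 1 − D₀(k_2−k_d)/(k_d L₀) = 1 − 0.649×1.265/(0.215×36.1) = 0.8942, so
t_c = ln(6.884 × 0.8942) / 1.265 = 1.817 / 1.265 = 1.437 d.
D_c = (k_d/k_2) L₀ e^(−k_d t_c) = (0.215/1.48) × 36.1 × e^(−0.215×1.437) = 0.1453 × 36.1 × 0.7343 = 3.851 mg/L.
Minimum DO = C_s − D_c = 7.75 − 3.851 = 3.899 mg/L.
x_c = v t_c = 0.603 m/s × 1.437 d × 86400 s/d = 74850 m ≈ 74.8 km.

t_c ≈ 1.44 d; D_c ≈ 3.85 mg/L; min DO ≈ 3.90 mg/L; x_c ≈ 74.8 km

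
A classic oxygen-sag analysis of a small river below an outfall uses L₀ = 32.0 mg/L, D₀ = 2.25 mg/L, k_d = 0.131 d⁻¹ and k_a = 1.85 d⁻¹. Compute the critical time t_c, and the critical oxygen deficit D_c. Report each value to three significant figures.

With k_a/k_d = 14.12 and 1 − D₀(k_a−k_d)/(k_d L₀) = 0.07735,
t_c = ln(14.12 × 0.07735) / (1.85 − 0.131) = ln(1.092) / 1.719 = 0.08833/1.719 = 0.05138 d.
D_c = (k_d/k_a) L₀ e^(−k_d t_c) = (0.131/1.85) × 32.0 × e^(−0.131×0.05138) = 0.07081 × 32.0 × 0.9933 = 2.251 mg/L.

t_c ≈ 0.0514 d; D_c ≈ 2.25 mg/L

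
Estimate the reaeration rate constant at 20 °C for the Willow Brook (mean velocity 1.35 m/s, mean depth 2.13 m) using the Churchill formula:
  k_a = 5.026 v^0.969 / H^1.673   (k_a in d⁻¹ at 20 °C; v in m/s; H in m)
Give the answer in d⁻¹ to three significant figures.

k_a = 5.026 × 1.35^0.969 / 2.13^1.673 = 5.026 × 1.337 / 3.543 = 1.897 d⁻¹.

k_a ≈ 1.90 d⁻¹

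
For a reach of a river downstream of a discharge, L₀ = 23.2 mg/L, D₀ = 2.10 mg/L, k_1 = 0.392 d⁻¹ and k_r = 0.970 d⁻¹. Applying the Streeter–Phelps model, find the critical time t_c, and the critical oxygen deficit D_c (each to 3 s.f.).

t_c ≈ 1.32 d; D_c ≈ 5.59 mg/L

t_c = [1/(k_r−k_1)] ln[(k_r/k_1)(1 − D₀(k_r−k_1)/(k_1 L₀))]
= [1/(0.970−0.392)] ln[(0.970/0.392)(1 − 2.10×0.5780/(0.392×23.2))]
= (1/0.5780) ln[2.474 × 0.8665] = 1.730 × ln(2.144) = 1.730 × 0.7628 = 1.320 d.
L(t_c) = L₀ e^(−k_1 t_c) = 23.2 × 0.5961 = 13.83 mg/L, and at the critical point k_r D_c = k_1 L, so D_c = (0.392/0.970) × 13.83 = 5.589 mg/L.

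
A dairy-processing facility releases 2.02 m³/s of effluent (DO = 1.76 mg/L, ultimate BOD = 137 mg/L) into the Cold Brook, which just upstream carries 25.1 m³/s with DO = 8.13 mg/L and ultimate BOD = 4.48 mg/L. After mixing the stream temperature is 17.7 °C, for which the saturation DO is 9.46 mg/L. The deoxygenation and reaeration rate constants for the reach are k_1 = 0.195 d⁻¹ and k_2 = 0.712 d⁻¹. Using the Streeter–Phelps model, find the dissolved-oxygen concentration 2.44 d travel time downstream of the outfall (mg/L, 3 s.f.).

DO ≈ 6.73 mg/L

Mixed DO = (25.1×8.13 + 2.02×1.76)/(25.1+2.02) = 207.6/27.12 = 7.656 mg/L.
Mixed L₀ = (25.1×4.48 + 2.02×137)/(27.12) = 389.2/27.12 = 14.35 mg/L.
Initial deficit D₀ = C_s − DO₀ = 9.46 − 7.656 = 1.804 mg/L.
D(2.44) = [0.195×14.35/(0.712−0.195)](e^(−0.195×2.44) − e^(−0.712×2.44)) + 1.804 e^(−0.712×2.44)
= 5.413 × (0.6214 − 0.1760) + 1.804 × 0.1760 = 2.728 mg/L.
DO = 9.46 − 2.728 = 6.732 mg/L.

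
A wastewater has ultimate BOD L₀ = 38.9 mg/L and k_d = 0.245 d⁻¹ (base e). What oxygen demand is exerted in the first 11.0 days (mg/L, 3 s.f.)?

y_t = L₀(1 − e^(−k_d t)) = 38.9 × (1 − e^(−0.245×11.0))
= 38.9 × (1 − 0.06754) = 38.9 × 0.9325 = 36.27 mg/L.

y ≈ 36.3 mg/L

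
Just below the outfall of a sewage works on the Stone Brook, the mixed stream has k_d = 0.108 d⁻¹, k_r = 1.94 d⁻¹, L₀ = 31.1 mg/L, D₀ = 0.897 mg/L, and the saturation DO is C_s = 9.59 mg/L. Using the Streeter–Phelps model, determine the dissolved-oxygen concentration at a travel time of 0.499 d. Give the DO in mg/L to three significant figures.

k_d L₀/(k_r−k_d) = 0.108×31.1/(1.94−0.108) = 3.359/1.832 = 1.833 mg/L.
e^(−k_d t) = e^(−0.108×0.4990) = 0.9475; e^(−k_r t) = e^(−1.94×0.4990) = 0.3798.
D = 1.833 × (0.9475 − 0.3798) + 0.897 × 0.3798 = 1.041 + 0.3407 = 1.382 mg/L.
DO = C_s − D = 9.59 − 1.382 = 8.208 mg/L.

DO ≈ 8.21 mg/L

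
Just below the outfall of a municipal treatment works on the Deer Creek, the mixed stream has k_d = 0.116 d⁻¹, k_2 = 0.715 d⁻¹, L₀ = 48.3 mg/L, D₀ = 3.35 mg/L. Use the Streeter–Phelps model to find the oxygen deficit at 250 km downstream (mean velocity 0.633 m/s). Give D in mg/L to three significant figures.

Travel time t = x/v = 250 km / (0.633 m/s) = 250000 m / 0.633 m/s = 394900 s = 4.571 d.
k_d L₀/(k_2−k_d) = 0.116×48.3/(0.715−0.116) = 5.603/0.5990 = 9.354 mg/L.
e^(−k_d t) = e^(−0.116×4.571) = 0.5885; e^(−k_2 t) = e^(−0.715×4.571) = 0.03807.
D = 9.354 × (0.5885 − 0.03807) + 3.35 × 0.03807 = 5.148 + 0.1275 = 5.276 mg/L.

D ≈ 5.28 mg/L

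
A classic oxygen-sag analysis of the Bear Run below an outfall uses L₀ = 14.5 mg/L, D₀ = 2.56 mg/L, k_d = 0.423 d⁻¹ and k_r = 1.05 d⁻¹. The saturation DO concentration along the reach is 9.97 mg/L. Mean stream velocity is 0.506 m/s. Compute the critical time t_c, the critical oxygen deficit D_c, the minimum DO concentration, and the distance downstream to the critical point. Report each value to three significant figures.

t_c = [1/(k_r−k_d)] ln[(k_r/k_d)(1 − D₀(k_r−k_d)/(k_d L₀))]
= [1/(1.05−0.423)] ln[(1.05/0.423)(1 − 2.56×0.6270/(0.423×14.5))]
= (1/0.6270) ln[2.482 × 0.7383] = 1.595 × ln(1.833) = 1.595 × 0.6058 = 0.9661 d.
L(t_c) = L₀ e^(−k_d t_c) = 14.5 × 0.6645 = 9.636 mg/L, and at the critical point k_r D_c = k_d L, so D_c = (0.423/1.05) × 9.636 = 3.882 mg/L.
Minimum DO = C_s − D_c = 9.97 − 3.882 = 6.088 mg/L.
x_c = v t_c = 0.506 m/s × 0.9661 d × 86400 s/d = 42240 m ≈ 42.2 km.

t_c ≈ 0.966 d; D_c ≈ 3.88 mg/L; min DO ≈ 6.09 mg/L; x_c ≈ 42.2 km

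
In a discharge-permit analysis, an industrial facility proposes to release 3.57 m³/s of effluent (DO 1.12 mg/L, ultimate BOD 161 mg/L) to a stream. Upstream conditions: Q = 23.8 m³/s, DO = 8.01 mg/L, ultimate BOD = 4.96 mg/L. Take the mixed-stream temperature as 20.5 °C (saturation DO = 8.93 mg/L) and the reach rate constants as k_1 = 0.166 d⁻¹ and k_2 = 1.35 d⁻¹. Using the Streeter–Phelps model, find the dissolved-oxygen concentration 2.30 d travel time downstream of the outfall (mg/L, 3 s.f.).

DO ≈ 6.58 mg/L

Mixed DO = (23.8×8.01 + 3.57×1.12)/(23.8+3.57) = 194.6/27.37 = 7.111 mg/L.
Mixed L₀ = (23.8×4.96 + 3.57×161)/(27.37) = 692.8/27.37 = 25.31 mg/L.
Initial deficit D₀ = C_s − DO₀ = 8.93 − 7.111 = 1.819 mg/L.
D(2.30) = [0.166×25.31/(1.35−0.166)](e^(−0.166×2.30) − e^(−1.35×2.30)) + 1.819 e^(−1.35×2.30)
= 3.549 × (0.6826 − 0.04482) + 1.819 × 0.04482 = 2.345 mg/L.
DO = 8.93 − 2.345 = 6.585 mg/L.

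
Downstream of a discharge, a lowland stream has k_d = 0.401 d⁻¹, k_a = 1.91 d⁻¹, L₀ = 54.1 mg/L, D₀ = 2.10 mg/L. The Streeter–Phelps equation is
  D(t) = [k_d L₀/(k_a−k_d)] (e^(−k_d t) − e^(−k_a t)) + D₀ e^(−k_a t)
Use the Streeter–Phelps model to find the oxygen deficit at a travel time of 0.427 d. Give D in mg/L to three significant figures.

k_d L₀/(k_a−k_d) = 0.401×54.1/(1.91−0.401) = 21.69/1.509 = 14.38 mg/L.
e^(−k_d t) = e^(−0.401×0.4270) = 0.8426; e^(−k_a t) = e^(−1.91×0.4270) = 0.4424.
D = 14.38 × (0.8426 − 0.4424) + 2.10 × 0.4424 = 5.754 + 0.9290 = 6.683 mg/L.

D ≈ 6.68 mg/L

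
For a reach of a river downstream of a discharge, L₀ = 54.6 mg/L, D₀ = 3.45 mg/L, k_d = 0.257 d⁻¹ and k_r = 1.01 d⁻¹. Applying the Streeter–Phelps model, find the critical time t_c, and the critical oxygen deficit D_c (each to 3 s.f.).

t_c ≈ 1.55 d; D_c ≈ 9.34 mg/L

With k_r/k_d = 3.930 and 1 − D₀(k_r−k_d)/(k_d L₀) = 0.8149,
t_c = ln(3.930 × 0.8149) / (1.01 − 0.257) = ln(3.202) / 0.7530 = 1.164/0.7530 = 1.546 d.
L(t_c) = L₀ e^(−k_d t_c) = 54.6 × 0.6722 = 36.70 mg/L, and at the critical point k_r D_c = k_d L, so D_c = (0.257/1.01) × 36.70 = 9.339 mg/L.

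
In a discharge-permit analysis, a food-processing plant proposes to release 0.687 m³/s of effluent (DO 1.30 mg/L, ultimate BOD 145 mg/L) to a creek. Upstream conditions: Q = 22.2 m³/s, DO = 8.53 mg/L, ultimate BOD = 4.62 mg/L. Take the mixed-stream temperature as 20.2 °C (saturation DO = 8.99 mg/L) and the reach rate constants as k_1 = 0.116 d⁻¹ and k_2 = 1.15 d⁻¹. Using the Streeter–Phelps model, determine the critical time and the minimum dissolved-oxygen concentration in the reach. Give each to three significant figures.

t_c ≈ 1.11 d; minimum DO ≈ 8.21 mg/L

Mixed DO = (22.2×8.53 + 0.687×1.30)/(22.2+0.687) = 190.3/22.89 = 8.313 mg/L.
Mixed L₀ = (22.2×4.62 + 0.687×145)/(22.89) = 202.2/22.89 = 8.834 mg/L.
Initial deficit D₀ = C_s − DO₀ = 8.99 − 8.313 = 0.6770 mg/L.
t_c = (1/1.034) ln[(1.15/0.116)(1 − 0.6770×1.034/(0.116×8.834))] = 0.9671 × ln(3.141) = 1.107 d.
D_c = (0.116/1.15) × 8.834 × e^(−0.116×1.107) = 0.1009 × 8.834 × 0.8795 = 0.7837 mg/L.
Minimum DO = 8.99 − 0.7837 = 8.206 mg/L.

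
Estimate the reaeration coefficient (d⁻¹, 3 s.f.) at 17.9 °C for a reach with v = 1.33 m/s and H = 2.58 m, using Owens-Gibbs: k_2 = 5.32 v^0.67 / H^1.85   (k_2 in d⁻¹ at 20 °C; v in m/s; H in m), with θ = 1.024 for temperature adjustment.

k_2(20) = 5.32 × 1.33^0.67 / 2.58^1.85 = 5.32 × 1.211 / 5.774 = 1.115 d⁻¹.
k_2(17.9) = 1.115 × 1.024^(17.9−20) = 1.115 × 0.9514 = 1.061 d⁻¹.

k_2 ≈ 1.06 d⁻¹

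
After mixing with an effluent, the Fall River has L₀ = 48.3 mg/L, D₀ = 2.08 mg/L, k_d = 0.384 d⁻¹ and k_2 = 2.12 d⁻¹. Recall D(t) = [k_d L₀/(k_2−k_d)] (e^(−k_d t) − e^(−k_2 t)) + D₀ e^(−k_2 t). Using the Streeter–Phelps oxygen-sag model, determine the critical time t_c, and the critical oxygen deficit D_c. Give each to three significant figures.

t_c ≈ 0.859 d; D_c ≈ 6.29 mg/L

At the critical point dD/dt = 0, so k_d L₀ e^(−k_d t) = k_2 D. Substituting D(t) from the Streeter–Phelps equation and solving for t gives
t_c = ln[(k_2/k_d)(1 − D₀(k_2−k_d)/(k_d L₀))] / (k_2−k_d).
Here k_2−k_d = 1.736 d⁻¹ and 1 − D₀(k_2−k_d)/(k_d L₀) = 1 − 2.08×1.736/(0.384×48.3) = 0.8053, so
t_c = ln(5.521 × 0.8053) / 1.736 = 1.492 / 1.736 = 0.8595 d.
L(t_c) = L₀ e^(−k_d t_c) = 48.3 × 0.7189 = 34.72 mg/L, and at the critical point k_2 D_c = k_d L, so D_c = (0.384/2.12) × 34.72 = 6.289 mg/L.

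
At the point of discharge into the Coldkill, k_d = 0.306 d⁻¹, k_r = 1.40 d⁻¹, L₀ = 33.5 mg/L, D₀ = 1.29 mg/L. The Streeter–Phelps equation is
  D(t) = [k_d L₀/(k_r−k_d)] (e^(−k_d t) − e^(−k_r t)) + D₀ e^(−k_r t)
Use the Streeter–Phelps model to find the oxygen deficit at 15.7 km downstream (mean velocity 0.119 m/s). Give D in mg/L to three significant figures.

Travel time t = x/v = 15.7 km / (0.119 m/s) = 15700 m / 0.119 m/s = 131900 s = 1.527 d.
k_d L₀/(k_r−k_d) = 0.306×33.5/(1.40−0.306) = 10.25/1.094 = 9.370 mg/L.
e^(−k_d t) = e^(−0.306×1.527) = 0.6267; e^(−k_r t) = e^(−1.40×1.527) = 0.1179.
D = 9.370 × (0.6267 − 0.1179) + 1.29 × 0.1179 = 4.768 + 0.1521 = 4.920 mg/L.

D ≈ 4.92 mg/L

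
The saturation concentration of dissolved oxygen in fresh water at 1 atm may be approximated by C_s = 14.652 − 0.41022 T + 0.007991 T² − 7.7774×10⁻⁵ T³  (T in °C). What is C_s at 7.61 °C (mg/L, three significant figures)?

C_s ≈ 12.0 mg/L

C_s = 14.652 − 0.41022×7.61 + 0.007991×7.61² − 7.7774×10⁻⁵×7.61³ = 11.96 mg/L.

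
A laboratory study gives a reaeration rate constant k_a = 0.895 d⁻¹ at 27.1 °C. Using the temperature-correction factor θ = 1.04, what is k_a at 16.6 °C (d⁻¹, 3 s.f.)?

k_a(T₂) = k_a(T₁) · θ^(T₂−T₁) = 0.895 × 1.04^(16.6−27.1)
= 0.895 × 1.04^-10.5 = 0.895 × 0.6624 = 0.5929 d⁻¹.

k_a ≈ 0.593 d⁻¹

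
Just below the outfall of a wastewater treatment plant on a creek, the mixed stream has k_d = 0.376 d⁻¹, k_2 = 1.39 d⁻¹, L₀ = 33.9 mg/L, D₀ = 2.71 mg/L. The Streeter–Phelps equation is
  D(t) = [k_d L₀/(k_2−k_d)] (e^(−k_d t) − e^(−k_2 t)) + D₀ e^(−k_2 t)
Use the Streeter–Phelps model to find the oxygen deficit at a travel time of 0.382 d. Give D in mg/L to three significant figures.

D ≈ 5.09 mg/L

k_d L₀/(k_2−k_d) = 0.376×33.9/(1.39−0.376) = 12.75/1.014 = 12.57 mg/L.
e^(−k_d t) = e^(−0.376×0.3820) = 0.8662; e^(−k_2 t) = e^(−1.39×0.3820) = 0.5880.
D = 12.57 × (0.8662 − 0.5880) + 2.71 × 0.5880 = 3.497 + 1.594 = 5.090 mg/L.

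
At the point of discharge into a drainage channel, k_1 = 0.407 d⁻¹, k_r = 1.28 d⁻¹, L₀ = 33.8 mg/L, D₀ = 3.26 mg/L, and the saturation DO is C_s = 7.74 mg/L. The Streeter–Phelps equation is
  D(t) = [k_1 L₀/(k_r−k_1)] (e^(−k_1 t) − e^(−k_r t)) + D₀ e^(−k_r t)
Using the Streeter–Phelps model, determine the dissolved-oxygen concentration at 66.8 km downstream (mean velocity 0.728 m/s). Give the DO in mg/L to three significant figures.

Travel time t = x/v = 66.8 km / (0.728 m/s) = 66800 m / 0.728 m/s = 91760 s = 1.062 d.
k_1 L₀/(k_r−k_1) = 0.407×33.8/(1.28−0.407) = 13.76/0.8730 = 15.76 mg/L.
e^(−k_1 t) = e^(−0.407×1.062) = 0.6491; e^(−k_r t) = e^(−1.28×1.062) = 0.2568.
D = 15.76 × (0.6491 − 0.2568) + 3.26 × 0.2568 = 6.181 + 0.8372 = 7.018 mg/L.
DO = C_s − D = 7.74 − 7.018 = 0.7220 mg/L.

DO ≈ 0.722 mg/L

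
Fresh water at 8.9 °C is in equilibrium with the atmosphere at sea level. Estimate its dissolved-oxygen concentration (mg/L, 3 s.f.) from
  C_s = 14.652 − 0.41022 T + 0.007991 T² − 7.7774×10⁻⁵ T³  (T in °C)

C_s = 14.652 − 0.41022×8.9 + 0.007991×8.9² − 7.7774×10⁻⁵×8.9³ = 11.58 mg/L.

C_s ≈ 11.6 mg/L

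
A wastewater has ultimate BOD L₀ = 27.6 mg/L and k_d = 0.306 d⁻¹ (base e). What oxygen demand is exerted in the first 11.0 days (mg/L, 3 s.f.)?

y ≈ 26.6 mg/L

y_t = L₀(1 − e^(−k_d t)) = 27.6 × (1 − e^(−0.306×11.0))
= 27.6 × (1 − 0.03453) = 27.6 × 0.9655 = 26.65 mg/L.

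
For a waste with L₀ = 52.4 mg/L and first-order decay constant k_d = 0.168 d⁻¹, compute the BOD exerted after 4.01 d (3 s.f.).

y ≈ 25.7 mg/L

y_t = L₀(1 − e^(−k_d t)) = 52.4 × (1 − e^(−0.168×4.01))
= 52.4 × (1 − 0.5098) = 52.4 × 0.4902 = 25.68 mg/L.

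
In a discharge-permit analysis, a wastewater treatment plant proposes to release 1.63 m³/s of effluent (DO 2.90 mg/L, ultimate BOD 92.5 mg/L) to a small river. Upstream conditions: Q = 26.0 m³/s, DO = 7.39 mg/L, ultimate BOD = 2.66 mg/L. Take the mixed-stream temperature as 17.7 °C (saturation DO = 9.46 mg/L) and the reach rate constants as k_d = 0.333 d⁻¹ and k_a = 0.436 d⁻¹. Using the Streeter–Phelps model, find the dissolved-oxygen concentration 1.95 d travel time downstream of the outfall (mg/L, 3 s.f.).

Mixed DO = (26.0×7.39 + 1.63×2.90)/(26.0+1.63) = 196.9/27.63 = 7.125 mg/L.
Mixed L₀ = (26.0×2.66 + 1.63×92.5)/(27.63) = 219.9/27.63 = 7.960 mg/L.
Initial deficit D₀ = C_s − DO₀ = 9.46 − 7.125 = 2.335 mg/L.
D(1.95) = [0.333×7.960/(0.436−0.333)](e^(−0.333×1.95) − e^(−0.436×1.95)) + 2.335 e^(−0.436×1.95)
= 25.73 × (0.5224 − 0.4273) + 2.335 × 0.4273 = 3.444 mg/L.
DO = 9.46 − 3.444 = 6.016 mg/L.

DO ≈ 6.02 mg/L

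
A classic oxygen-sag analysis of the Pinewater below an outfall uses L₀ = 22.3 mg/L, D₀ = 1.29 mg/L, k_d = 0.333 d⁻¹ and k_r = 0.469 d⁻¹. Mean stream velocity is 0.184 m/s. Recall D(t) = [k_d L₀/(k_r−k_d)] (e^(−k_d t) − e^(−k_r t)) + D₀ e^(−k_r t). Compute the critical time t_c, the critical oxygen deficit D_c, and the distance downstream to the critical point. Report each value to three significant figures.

t_c = [1/(k_r−k_d)] ln[(k_r/k_d)(1 − D₀(k_r−k_d)/(k_d L₀))]
= [1/(0.469−0.333)] ln[(0.469/0.333)(1 − 1.29×0.1360/(0.333×22.3))]
= (1/0.1360) ln[1.408 × 0.9764] = 7.353 × ln(1.375) = 7.353 × 0.3186 = 2.342 d.
D_c = (k_d/k_r) L₀ e^(−k_d t_c) = (0.333/0.469) × 22.3 × e^(−0.333×2.342) = 0.7100 × 22.3 × 0.4584 = 7.258 mg/L.
x_c = v t_c = 0.184 m/s × 2.342 d × 86400 s/d = 37240 m ≈ 37.2 km.

t_c ≈ 2.34 d; D_c ≈ 7.26 mg/L; x_c ≈ 37.2 km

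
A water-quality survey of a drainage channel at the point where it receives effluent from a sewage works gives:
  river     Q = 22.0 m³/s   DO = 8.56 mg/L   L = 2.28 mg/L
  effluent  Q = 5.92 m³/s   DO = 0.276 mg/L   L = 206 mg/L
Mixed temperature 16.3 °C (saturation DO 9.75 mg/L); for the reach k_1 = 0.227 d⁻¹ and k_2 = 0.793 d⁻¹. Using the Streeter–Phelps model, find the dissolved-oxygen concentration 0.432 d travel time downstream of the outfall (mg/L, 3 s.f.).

Mixed DO = (22.0×8.56 + 5.92×0.276)/(22.0+5.92) = 190.0/27.92 = 6.804 mg/L.
Mixed L₀ = (22.0×2.28 + 5.92×206)/(27.92) = 1270/27.92 = 45.48 mg/L.
Initial deficit D₀ = C_s − DO₀ = 9.75 − 6.804 = 2.946 mg/L.
D(0.432) = [0.227×45.48/(0.793−0.227)](e^(−0.227×0.432) − e^(−0.793×0.432)) + 2.946 e^(−0.793×0.432)
= 18.24 × (0.9066 − 0.7099) + 2.946 × 0.7099 = 5.678 mg/L.
DO = 9.75 − 5.678 = 4.072 mg/L.

DO ≈ 4.07 mg/L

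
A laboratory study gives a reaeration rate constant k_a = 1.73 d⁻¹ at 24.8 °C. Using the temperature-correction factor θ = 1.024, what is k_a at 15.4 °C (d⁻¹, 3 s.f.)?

k_a ≈ 1.38 d⁻¹

k_a(T₂) = k_a(T₁) · θ^(T₂−T₁) = 1.73 × 1.024^(15.4−24.8)
= 1.73 × 1.024^-9.40 = 1.73 × 0.8002 = 1.384 d⁻¹.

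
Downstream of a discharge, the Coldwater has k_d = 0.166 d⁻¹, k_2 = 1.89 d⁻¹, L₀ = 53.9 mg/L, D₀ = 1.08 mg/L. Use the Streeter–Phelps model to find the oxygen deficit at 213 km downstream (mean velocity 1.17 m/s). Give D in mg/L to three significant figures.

D ≈ 3.58 mg/L

Travel time t = x/v = 213 km / (1.17 m/s) = 213000 m / 1.17 m/s = 182100 s = 2.107 d.
k_d L₀/(k_2−k_d) = 0.166×53.9/(1.89−0.166) = 8.947/1.724 = 5.190 mg/L.
e^(−k_d t) = e^(−0.166×2.107) = 0.7048; e^(−k_2 t) = e^(−1.89×2.107) = 0.01864.
D = 5.190 × (0.7048 − 0.01864) + 1.08 × 0.01864 = 3.561 + 0.02013 = 3.581 mg/L.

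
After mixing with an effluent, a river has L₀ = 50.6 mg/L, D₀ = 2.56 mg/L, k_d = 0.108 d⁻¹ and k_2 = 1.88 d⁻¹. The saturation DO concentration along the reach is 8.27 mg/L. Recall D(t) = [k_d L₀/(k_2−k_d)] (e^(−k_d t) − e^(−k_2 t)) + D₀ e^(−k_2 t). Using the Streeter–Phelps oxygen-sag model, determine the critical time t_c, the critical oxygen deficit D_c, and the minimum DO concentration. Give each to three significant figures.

With k_2/k_d = 17.41 and 1 − D₀(k_2−k_d)/(k_d L₀) = 0.1699,
t_c = ln(17.41 × 0.1699) / (1.88 − 0.108) = ln(2.958) / 1.772 = 1.084/1.772 = 0.6119 d.
L(t_c) = L₀ e^(−k_d t_c) = 50.6 × 0.9360 = 47.36 mg/L, and at the critical point k_2 D_c = k_d L, so D_c = (0.108/1.88) × 47.36 = 2.721 mg/L.
Minimum DO = C_s − D_c = 8.27 − 2.721 = 5.549 mg/L.

t_c ≈ 0.612 d; D_c ≈ 2.72 mg/L; min DO ≈ 5.55 mg/L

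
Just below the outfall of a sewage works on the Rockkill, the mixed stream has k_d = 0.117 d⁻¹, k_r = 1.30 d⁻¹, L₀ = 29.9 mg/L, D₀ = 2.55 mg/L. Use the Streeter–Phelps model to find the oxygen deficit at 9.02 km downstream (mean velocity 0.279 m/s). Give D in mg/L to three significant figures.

D ≈ 2.58 mg/L

Travel time t = x/v = 9.02 km / (0.279 m/s) = 9020 m / 0.279 m/s = 32330 s = 0.3742 d.
k_d L₀/(k_r−k_d) = 0.117×29.9/(1.30−0.117) = 3.498/1.183 = 2.957 mg/L.
e^(−k_d t) = e^(−0.117×0.3742) = 0.9572; e^(−k_r t) = e^(−1.30×0.3742) = 0.6148.
D = 2.957 × (0.9572 − 0.6148) + 2.55 × 0.6148 = 1.012 + 1.568 = 2.580 mg/L.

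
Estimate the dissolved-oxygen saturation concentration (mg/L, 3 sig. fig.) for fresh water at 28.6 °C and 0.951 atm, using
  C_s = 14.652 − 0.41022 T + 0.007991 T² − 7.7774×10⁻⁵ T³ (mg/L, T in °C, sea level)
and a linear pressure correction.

C_s ≈ 7.26 mg/L

At sea level: C_s = 14.652 − 0.41022×28.6 + 0.007991×28.6² − 7.7774×10⁻⁵×28.6³ = 7.637 mg/L.
Pressure correction: C_s' = 7.637 × 0.951 = 7.262 mg/L.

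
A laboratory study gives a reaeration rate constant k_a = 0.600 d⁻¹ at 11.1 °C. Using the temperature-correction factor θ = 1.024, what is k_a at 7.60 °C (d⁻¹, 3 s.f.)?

k_a ≈ 0.552 d⁻¹

k_a(T₂) = k_a(T₁) · θ^(T₂−T₁) = 0.600 × 1.024^(7.60−11.1)
= 0.600 × 1.024^-3.50 = 0.600 × 0.9203 = 0.5522 d⁻¹.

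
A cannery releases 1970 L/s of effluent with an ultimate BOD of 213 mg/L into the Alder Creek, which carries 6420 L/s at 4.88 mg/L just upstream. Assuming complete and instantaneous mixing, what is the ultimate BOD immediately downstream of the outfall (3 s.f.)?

Flow-weighted mixing: C = (Q_r C_r + Q_w C_w)/(Q_r + Q_w)
= (6420×4.88 + 1970×213)/(6420 + 1970) = 450900/8390 = 53.75 mg/L.

53.7 mg/L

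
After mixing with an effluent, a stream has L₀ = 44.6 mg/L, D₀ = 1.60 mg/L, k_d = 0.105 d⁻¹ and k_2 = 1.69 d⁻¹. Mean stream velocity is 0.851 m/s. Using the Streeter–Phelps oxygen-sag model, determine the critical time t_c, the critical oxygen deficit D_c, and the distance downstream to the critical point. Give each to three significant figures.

With k_2/k_d = 16.10 and 1 − D₀(k_2−k_d)/(k_d L₀) = 0.4585,
t_c = ln(16.10 × 0.4585) / (1.69 − 0.105) = ln(7.379) / 1.585 = 1.999/1.585 = 1.261 d.
L(t_c) = L₀ e^(−k_d t_c) = 44.6 × 0.8760 = 39.07 mg/L, and at the critical point k_2 D_c = k_d L, so D_c = (0.105/1.69) × 39.07 = 2.427 mg/L.
x_c = v t_c = 0.851 m/s × 1.261 d × 86400 s/d = 92720 m ≈ 92.7 km.

t_c ≈ 1.26 d; D_c ≈ 2.43 mg/L; x_c ≈ 92.7 km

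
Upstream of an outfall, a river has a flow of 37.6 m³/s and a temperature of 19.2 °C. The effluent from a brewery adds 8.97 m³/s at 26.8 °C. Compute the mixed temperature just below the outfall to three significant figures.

Flow-weighted mixing: C = (Q_r C_r + Q_w C_w)/(Q_r + Q_w)
= (37.6×19.2 + 8.97×26.8)/(37.6 + 8.97) = 962.3/46.57 = 20.66 °C.

20.7 °C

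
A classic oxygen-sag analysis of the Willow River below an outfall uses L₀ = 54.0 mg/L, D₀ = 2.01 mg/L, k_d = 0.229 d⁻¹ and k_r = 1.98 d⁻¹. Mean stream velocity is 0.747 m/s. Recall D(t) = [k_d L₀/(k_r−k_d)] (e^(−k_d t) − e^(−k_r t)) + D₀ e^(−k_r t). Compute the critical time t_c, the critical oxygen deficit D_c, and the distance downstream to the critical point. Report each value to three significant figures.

At the critical point dD/dt = 0, so k_d L₀ e^(−k_d t) = k_r D. Substituting D(t) from the Streeter–Phelps equation and solving for t gives
t_c = ln[(k_r/k_d)(1 − D₀(k_r−k_d)/(k_d L₀))] / (k_r−k_d).
Here k_r−k_d = 1.751 d⁻¹ and 1 − D₀(k_r−k_d)/(k_d L₀) = 1 − 2.01×1.751/(0.229×54.0) = 0.7154, so
t_c = ln(8.646 × 0.7154) / 1.751 = 1.822 / 1.751 = 1.041 d.
D_c = (k_d/k_r) L₀ e^(−k_d t_c) = (0.229/1.98) × 54.0 × e^(−0.229×1.041) = 0.1157 × 54.0 × 0.7880 = 4.921 mg/L.
x_c = v t_c = 0.747 m/s × 1.041 d × 86400 s/d = 67170 m ≈ 67.2 km.

t_c ≈ 1.04 d; D_c ≈ 4.92 mg/L; x_c ≈ 67.2 km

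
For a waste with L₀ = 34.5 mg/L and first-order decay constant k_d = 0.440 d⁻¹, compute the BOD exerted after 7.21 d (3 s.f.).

y ≈ 33.1 mg/L

y_t = L₀(1 − e^(−k_d t)) = 34.5 × (1 − e^(−0.440×7.21))
= 34.5 × (1 − 0.04190) = 34.5 × 0.9581 = 33.05 mg/L.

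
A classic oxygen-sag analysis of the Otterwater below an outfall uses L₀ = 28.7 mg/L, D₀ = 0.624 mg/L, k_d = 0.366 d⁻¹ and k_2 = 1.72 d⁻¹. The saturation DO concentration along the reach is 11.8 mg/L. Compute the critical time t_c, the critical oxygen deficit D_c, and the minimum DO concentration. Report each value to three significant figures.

t_c ≈ 1.08 d; D_c ≈ 4.11 mg/L; min DO ≈ 7.69 mg/L

t_c = [1/(k_2−k_d)] ln[(k_2/k_d)(1 − D₀(k_2−k_d)/(k_d L₀))]
= [1/(1.72−0.366)] ln[(1.72/0.366)(1 − 0.624×1.354/(0.366×28.7))]
= (1/1.354) ln[4.699 × 0.9196] = 0.7386 × ln(4.321) = 0.7386 × 1.464 = 1.081 d.
L(t_c) = L₀ e^(−k_d t_c) = 28.7 × 0.6733 = 19.32 mg/L, and at the critical point k_2 D_c = k_d L, so D_c = (0.366/1.72) × 19.32 = 4.112 mg/L.
Minimum DO = C_s − D_c = 11.8 − 4.112 = 7.688 mg/L.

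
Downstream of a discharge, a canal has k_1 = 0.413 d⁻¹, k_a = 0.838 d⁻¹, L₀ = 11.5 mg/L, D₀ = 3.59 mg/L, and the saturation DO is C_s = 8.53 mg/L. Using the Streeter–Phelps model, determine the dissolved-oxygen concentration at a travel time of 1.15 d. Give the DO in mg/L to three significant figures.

DO ≈ 4.47 mg/L

k_1 L₀/(k_a−k_1) = 0.413×11.5/(0.838−0.413) = 4.749/0.4250 = 11.18 mg/L.
e^(−k_1 t) = e^(−0.413×1.150) = 0.6219; e^(−k_a t) = e^(−0.838×1.150) = 0.3815.
D = 11.18 × (0.6219 − 0.3815) + 3.59 × 0.3815 = 2.687 + 1.370 = 4.056 mg/L.
DO = C_s − D = 8.53 − 4.056 = 4.474 mg/L.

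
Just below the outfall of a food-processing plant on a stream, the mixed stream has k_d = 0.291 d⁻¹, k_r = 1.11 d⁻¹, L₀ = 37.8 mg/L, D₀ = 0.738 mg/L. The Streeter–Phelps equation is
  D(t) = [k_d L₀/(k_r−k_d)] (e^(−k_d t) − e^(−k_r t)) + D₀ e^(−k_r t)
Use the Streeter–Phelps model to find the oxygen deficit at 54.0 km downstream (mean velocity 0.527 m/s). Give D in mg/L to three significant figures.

Travel time t = x/v = 54.0 km / (0.527 m/s) = 54000 m / 0.527 m/s = 102500 s = 1.186 d.
k_d L₀/(k_r−k_d) = 0.291×37.8/(1.11−0.291) = 11.00/0.8190 = 13.43 mg/L.
e^(−k_d t) = e^(−0.291×1.186) = 0.7081; e^(−k_r t) = e^(−1.11×1.186) = 0.2681.
D = 13.43 × (0.7081 − 0.2681) + 0.738 × 0.2681 = 5.910 + 0.1979 = 6.108 mg/L.

D ≈ 6.11 mg/L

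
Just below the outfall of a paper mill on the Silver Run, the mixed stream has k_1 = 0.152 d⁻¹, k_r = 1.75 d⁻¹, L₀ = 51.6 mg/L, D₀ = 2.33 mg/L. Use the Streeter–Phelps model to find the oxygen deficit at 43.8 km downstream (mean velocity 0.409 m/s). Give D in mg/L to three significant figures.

Travel time t = x/v = 43.8 km / (0.409 m/s) = 43800 m / 0.409 m/s = 107100 s = 1.239 d.
k_1 L₀/(k_r−k_1) = 0.152×51.6/(1.75−0.152) = 7.843/1.598 = 4.908 mg/L.
e^(−k_1 t) = e^(−0.152×1.239) = 0.8283; e^(−k_r t) = e^(−1.75×1.239) = 0.1143.
D = 4.908 × (0.8283 − 0.1143) + 2.33 × 0.1143 = 3.504 + 0.2663 = 3.771 mg/L.

D ≈ 3.77 mg/L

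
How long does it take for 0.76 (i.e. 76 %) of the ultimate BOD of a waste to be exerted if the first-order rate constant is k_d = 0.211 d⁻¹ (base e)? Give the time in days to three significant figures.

t ≈ 6.76 d

y/L₀ = 1 − e^(−k_d t) = 0.76 ⇒ e^(−k_d t) = 0.240
t = −ln(0.240) / 0.211 = 1.427 / 0.211 = 6.764 d.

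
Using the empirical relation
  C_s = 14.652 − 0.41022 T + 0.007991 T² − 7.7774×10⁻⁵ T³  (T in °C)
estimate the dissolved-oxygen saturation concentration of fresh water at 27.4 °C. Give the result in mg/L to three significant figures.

C_s ≈ 7.81 mg/L

C_s = 14.652 − 0.41022×27.4 + 0.007991×27.4² − 7.7774×10⁻⁵×27.4³ = 7.811 mg/L.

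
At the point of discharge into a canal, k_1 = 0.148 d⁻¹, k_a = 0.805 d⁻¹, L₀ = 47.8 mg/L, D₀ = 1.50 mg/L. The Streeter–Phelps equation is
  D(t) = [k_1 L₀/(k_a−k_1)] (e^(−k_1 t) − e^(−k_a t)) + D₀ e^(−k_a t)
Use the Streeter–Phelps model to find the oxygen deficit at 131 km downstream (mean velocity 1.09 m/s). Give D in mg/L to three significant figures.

D ≈ 5.74 mg/L

Travel time t = x/v = 131 km / (1.09 m/s) = 131000 m / 1.09 m/s = 120200 s = 1.391 d.
k_1 L₀/(k_a−k_1) = 0.148×47.8/(0.805−0.148) = 7.074/0.6570 = 10.77 mg/L.
e^(−k_1 t) = e^(−0.148×1.391) = 0.8139; e^(−k_a t) = e^(−0.805×1.391) = 0.3264.
D = 10.77 × (0.8139 − 0.3264) + 1.50 × 0.3264 = 5.250 + 0.4895 = 5.740 mg/L.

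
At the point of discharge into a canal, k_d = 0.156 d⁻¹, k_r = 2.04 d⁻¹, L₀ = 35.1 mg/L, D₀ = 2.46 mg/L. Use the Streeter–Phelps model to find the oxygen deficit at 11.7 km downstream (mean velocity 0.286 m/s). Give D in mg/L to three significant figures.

D ≈ 2.53 mg/L

Travel time t = x/v = 11.7 km / (0.286 m/s) = 11700 m / 0.286 m/s = 40910 s = 0.4735 d.
k_d L₀/(k_r−k_d) = 0.156×35.1/(2.04−0.156) = 5.476/1.884 = 2.906 mg/L.
e^(−k_d t) = e^(−0.156×0.4735) = 0.9288; e^(−k_r t) = e^(−2.04×0.4735) = 0.3806.
D = 2.906 × (0.9288 − 0.3806) + 2.46 × 0.3806 = 1.593 + 0.9364 = 2.530 mg/L.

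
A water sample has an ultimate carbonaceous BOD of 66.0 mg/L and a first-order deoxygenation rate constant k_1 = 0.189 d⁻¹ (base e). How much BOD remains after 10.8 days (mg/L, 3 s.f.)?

L_t = L₀ e^(−k_1 t) = 66.0 × e^(−0.189×10.8) = 66.0 × 0.1299 = 8.572 mg/L.

L ≈ 8.57 mg/L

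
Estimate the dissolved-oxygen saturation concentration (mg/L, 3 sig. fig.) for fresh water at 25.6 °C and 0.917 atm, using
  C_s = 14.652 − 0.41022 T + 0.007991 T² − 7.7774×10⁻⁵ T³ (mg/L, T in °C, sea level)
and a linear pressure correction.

C_s ≈ 7.41 mg/L

At sea level: C_s = 14.652 − 0.41022×25.6 + 0.007991×25.6² − 7.7774×10⁻⁵×25.6³ = 8.083 mg/L.
Pressure correction: C_s' = 8.083 × 0.917 = 7.412 mg/L.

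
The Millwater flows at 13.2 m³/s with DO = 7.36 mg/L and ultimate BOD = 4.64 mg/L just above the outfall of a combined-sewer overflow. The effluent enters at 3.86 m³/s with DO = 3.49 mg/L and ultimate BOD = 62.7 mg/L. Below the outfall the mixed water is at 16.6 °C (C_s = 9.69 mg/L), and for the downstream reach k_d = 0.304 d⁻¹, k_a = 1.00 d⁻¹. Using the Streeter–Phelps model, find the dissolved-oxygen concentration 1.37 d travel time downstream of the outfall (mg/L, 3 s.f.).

Mixed DO = (13.2×7.36 + 3.86×3.49)/(13.2+3.86) = 110.6/17.06 = 6.484 mg/L.
Mixed L₀ = (13.2×4.64 + 3.86×62.7)/(17.06) = 303.3/17.06 = 17.78 mg/L.
Initial deficit D₀ = C_s − DO₀ = 9.69 − 6.484 = 3.206 mg/L.
D(1.37) = [0.304×17.78/(1.00−0.304)](e^(−0.304×1.37) − e^(−1.00×1.37)) + 3.206 e^(−1.00×1.37)
= 7.765 × (0.6594 − 0.2541) + 3.206 × 0.2541 = 3.961 mg/L.
DO = 9.69 − 3.961 = 5.729 mg/L.

DO ≈ 5.73 mg/L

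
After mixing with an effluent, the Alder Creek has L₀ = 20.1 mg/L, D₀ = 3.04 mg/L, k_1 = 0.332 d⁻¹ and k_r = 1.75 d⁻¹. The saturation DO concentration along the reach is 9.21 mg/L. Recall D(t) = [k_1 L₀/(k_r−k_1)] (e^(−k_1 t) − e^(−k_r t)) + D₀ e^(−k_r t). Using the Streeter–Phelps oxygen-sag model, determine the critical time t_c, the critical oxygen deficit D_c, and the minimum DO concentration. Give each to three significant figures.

t_c ≈ 0.440 d; D_c ≈ 3.30 mg/L; min DO ≈ 5.91 mg/L

At the critical point dD/dt = 0, so k_1 L₀ e^(−k_1 t) = k_r D. Substituting D(t) from the Streeter–Phelps equation and solving for t gives
t_c = ln[(k_r/k_1)(1 − D₀(k_r−k_1)/(k_1 L₀))] / (k_r−k_1).
Here k_r−k_1 = 1.418 d⁻¹ and 1 − D₀(k_r−k_1)/(k_1 L₀) = 1 − 3.04×1.418/(0.332×20.1) = 0.3540, so
t_c = ln(5.271 × 0.3540) / 1.418 = 0.6238 / 1.418 = 0.4399 d.
D_c = (k_1/k_r) L₀ e^(−k_1 t_c) = (0.332/1.75) × 20.1 × e^(−0.332×0.4399) = 0.1897 × 20.1 × 0.8641 = 3.295 mg/L.
Minimum DO = C_s − D_c = 9.21 − 3.295 = 5.915 mg/L.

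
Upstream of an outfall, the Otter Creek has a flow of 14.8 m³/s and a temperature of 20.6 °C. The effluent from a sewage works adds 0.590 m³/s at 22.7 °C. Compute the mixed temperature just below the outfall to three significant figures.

Flow-weighted mixing: C = (Q_r C_r + Q_w C_w)/(Q_r + Q_w)
= (14.8×20.6 + 0.590×22.7)/(14.8 + 0.590) = 318.3/15.39 = 20.68 °C.

20.7 °C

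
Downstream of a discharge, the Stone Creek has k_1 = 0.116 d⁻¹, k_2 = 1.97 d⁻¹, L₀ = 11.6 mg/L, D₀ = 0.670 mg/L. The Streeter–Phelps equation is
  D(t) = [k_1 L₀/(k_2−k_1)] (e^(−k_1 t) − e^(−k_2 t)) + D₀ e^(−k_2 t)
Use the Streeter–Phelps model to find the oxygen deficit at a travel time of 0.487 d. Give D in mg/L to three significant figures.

D ≈ 0.665 mg/L

k_1 L₀/(k_2−k_1) = 0.116×11.6/(1.97−0.116) = 1.346/1.854 = 0.7258 mg/L.
e^(−k_1 t) = e^(−0.116×0.4870) = 0.9451; e^(−k_2 t) = e^(−1.97×0.4870) = 0.3831.
D = 0.7258 × (0.9451 − 0.3831) + 0.670 × 0.3831 = 0.4079 + 0.2567 = 0.6645 mg/L.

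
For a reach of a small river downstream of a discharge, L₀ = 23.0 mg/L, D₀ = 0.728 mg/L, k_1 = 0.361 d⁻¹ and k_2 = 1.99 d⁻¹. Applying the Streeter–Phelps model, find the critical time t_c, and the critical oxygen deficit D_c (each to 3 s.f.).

t_c = [1/(k_2−k_1)] ln[(k_2/k_1)(1 − D₀(k_2−k_1)/(k_1 L₀))]
= [1/(1.99−0.361)] ln[(1.99/0.361)(1 − 0.728×1.629/(0.361×23.0))]
= (1/1.629) ln[5.512 × 0.8572] = 0.6139 × ln(4.725) = 0.6139 × 1.553 = 0.9533 d.
D_c = (k_1/k_2) L₀ e^(−k_1 t_c) = (0.361/1.99) × 23.0 × e^(−0.361×0.9533) = 0.1814 × 23.0 × 0.7088 = 2.958 mg/L.

t_c ≈ 0.953 d; D_c ≈ 2.96 mg/L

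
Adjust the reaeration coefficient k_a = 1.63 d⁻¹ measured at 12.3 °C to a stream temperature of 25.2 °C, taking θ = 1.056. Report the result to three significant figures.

k_a ≈ 3.29 d⁻¹

k_a(T₂) = k_a(T₁) · θ^(T₂−T₁) = 1.63 × 1.056^(25.2−12.3)
= 1.63 × 1.056^12.9 = 1.63 × 2.020 = 3.292 d⁻¹.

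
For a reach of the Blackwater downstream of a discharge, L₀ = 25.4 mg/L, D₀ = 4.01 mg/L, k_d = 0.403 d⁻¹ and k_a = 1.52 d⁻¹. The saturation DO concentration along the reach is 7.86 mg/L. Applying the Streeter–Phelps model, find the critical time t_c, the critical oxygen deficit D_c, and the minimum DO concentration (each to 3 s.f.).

t_c = [1/(k_a−k_d)] ln[(k_a/k_d)(1 − D₀(k_a−k_d)/(k_d L₀))]
= [1/(1.52−0.403)] ln[(1.52/0.403)(1 − 4.01×1.117/(0.403×25.4))]
= (1/1.117) ln[3.772 × 0.5624] = 0.8953 × ln(2.121) = 0.8953 × 0.7520 = 0.6733 d.
L(t_c) = L₀ e^(−k_d t_c) = 25.4 × 0.7624 = 19.36 mg/L, and at the critical point k_a D_c = k_d L, so D_c = (0.403/1.52) × 19.36 = 5.134 mg/L.
Minimum DO = C_s − D_c = 7.86 − 5.134 = 2.726 mg/L.

t_c ≈ 0.673 d; D_c ≈ 5.13 mg/L; min DO ≈ 2.73 mg/L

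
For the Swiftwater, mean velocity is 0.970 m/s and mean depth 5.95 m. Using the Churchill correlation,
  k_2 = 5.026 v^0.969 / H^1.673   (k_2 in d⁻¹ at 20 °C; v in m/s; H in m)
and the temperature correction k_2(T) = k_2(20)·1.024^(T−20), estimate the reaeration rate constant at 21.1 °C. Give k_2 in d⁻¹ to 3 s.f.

k_2 ≈ 0.253 d⁻¹

k_2(20) = 5.026 × 0.970^0.969 / 5.95^1.673 = 5.026 × 0.9709 / 19.76 = 0.2470 d⁻¹.
k_2(21.1) = 0.2470 × 1.024^(21.1−20) = 0.2470 × 1.026 = 0.2535 d⁻¹.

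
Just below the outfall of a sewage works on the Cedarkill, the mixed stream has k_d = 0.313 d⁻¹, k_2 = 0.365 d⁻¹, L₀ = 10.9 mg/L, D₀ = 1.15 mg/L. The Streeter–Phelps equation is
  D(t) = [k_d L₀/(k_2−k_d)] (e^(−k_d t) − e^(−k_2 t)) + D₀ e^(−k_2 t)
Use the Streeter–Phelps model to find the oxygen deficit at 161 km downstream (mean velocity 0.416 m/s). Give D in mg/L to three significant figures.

D ≈ 3.58 mg/L

Travel time t = x/v = 161 km / (0.416 m/s) = 161000 m / 0.416 m/s = 387000 s = 4.479 d.
k_d L₀/(k_2−k_d) = 0.313×10.9/(0.365−0.313) = 3.412/0.05200 = 65.61 mg/L.
e^(−k_d t) = e^(−0.313×4.479) = 0.2461; e^(−k_2 t) = e^(−0.365×4.479) = 0.1950.
D = 65.61 × (0.2461 − 0.1950) + 1.15 × 0.1950 = 3.355 + 0.2242 = 3.579 mg/L.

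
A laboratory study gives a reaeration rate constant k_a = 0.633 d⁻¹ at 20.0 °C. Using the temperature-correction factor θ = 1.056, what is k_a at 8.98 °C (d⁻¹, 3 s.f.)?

k_a ≈ 0.347 d⁻¹

k_a(T₂) = k_a(T₁) · θ^(T₂−T₁) = 0.633 × 1.056^(8.98−20.0)
= 0.633 × 1.056^-11.0 = 0.633 × 0.5486 = 0.3472 d⁻¹.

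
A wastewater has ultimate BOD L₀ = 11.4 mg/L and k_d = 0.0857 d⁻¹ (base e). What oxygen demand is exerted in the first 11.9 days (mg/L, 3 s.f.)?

y_t = L₀(1 − e^(−k_d t)) = 11.4 × (1 − e^(−0.0857×11.9))
= 11.4 × (1 − 0.3607) = 11.4 × 0.6393 = 7.289 mg/L.

y ≈ 7.29 mg/L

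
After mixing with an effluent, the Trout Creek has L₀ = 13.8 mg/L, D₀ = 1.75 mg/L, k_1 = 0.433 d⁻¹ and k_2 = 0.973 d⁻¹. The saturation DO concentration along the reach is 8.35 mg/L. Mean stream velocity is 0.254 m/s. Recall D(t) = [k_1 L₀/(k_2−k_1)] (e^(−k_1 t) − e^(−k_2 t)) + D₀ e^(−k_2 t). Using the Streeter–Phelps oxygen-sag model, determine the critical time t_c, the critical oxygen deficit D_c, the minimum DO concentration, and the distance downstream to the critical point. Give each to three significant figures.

t_c = [1/(k_2−k_1)] ln[(k_2/k_1)(1 − D₀(k_2−k_1)/(k_1 L₀))]
= [1/(0.973−0.433)] ln[(0.973/0.433)(1 − 1.75×0.5400/(0.433×13.8))]
= (1/0.5400) ln[2.247 × 0.8419] = 1.852 × ln(1.892) = 1.852 × 0.6375 = 1.181 d.
L(t_c) = L₀ e^(−k_1 t_c) = 13.8 × 0.5998 = 8.277 mg/L, and at the critical point k_2 D_c = k_1 L, so D_c = (0.433/0.973) × 8.277 = 3.683 mg/L.
Minimum DO = C_s − D_c = 8.35 − 3.683 = 4.667 mg/L.
x_c = v t_c = 0.254 m/s × 1.181 d × 86400 s/d = 25910 m ≈ 25.9 km.

t_c ≈ 1.18 d; D_c ≈ 3.68 mg/L; min DO ≈ 4.67 mg/L; x_c ≈ 25.9 km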